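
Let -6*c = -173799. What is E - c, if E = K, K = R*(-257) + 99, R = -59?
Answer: -27409/2 ≈ -13705.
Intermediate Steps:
K = 15262 (K = -59*(-257) + 99 = 15163 + 99 = 15262)
E = 15262
c = 57933/2 (c = -⅙*(-173799) = 57933/2 ≈ 28967.)
E - c = 15262 - 1*57933/2 = 15262 - 57933/2 = -27409/2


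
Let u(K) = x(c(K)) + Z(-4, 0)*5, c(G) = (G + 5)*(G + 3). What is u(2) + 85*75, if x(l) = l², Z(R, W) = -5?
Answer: 7575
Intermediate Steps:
c(G) = (3 + G)*(5 + G) (c(G) = (5 + G)*(3 + G) = (3 + G)*(5 + G))
u(K) = -25 + (15 + K² + 8*K)² (u(K) = (15 + K² + 8*K)² - 5*5 = (15 + K² + 8*K)² - 25 = -25 + (15 + K² + 8*K)²)
u(2) + 85*75 = (-25 + (15 + 2² + 8*2)²) + 85*75 = (-25 + (15 + 4 + 16)²) + 6375 = (-25 + 35²) + 6375 = (-25 + 1225) + 6375 = 1200 + 6375 = 7575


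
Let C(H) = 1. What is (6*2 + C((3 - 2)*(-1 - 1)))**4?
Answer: 28561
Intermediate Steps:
(6*2 + C((3 - 2)*(-1 - 1)))**4 = (6*2 + 1)**4 = (12 + 1)**4 = 13**4 = 28561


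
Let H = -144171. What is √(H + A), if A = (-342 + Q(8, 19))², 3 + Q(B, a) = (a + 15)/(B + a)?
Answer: I*√18963698/27 ≈ 161.29*I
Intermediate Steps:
Q(B, a) = -3 + (15 + a)/(B + a) (Q(B, a) = -3 + (a + 15)/(B + a) = -3 + (15 + a)/(B + a))
A = 86136961/729 (A = (-342 + (15 - 3*8 - 2*19)/(8 + 19))² = (-342 + (15 - 24 - 38)/27)² = (-342 + (1/27)*(-47))² = (-342 - 47/27)² = (-9281/27)² = 86136961/729 ≈ 1.1816e+5)
√(H + A) = √(-144171 + 86136961/729) = √(-18963698/729) = I*√18963698/27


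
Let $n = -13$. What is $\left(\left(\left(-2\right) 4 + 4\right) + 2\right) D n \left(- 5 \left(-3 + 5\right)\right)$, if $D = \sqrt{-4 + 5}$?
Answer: $-260$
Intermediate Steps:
$D = 1$ ($D = \sqrt{1} = 1$)
$\left(\left(\left(-2\right) 4 + 4\right) + 2\right) D n \left(- 5 \left(-3 + 5\right)\right) = \left(\left(\left(-2\right) 4 + 4\right) + 2\right) 1 \left(-13\right) \left(- 5 \left(-3 + 5\right)\right) = \left(\left(-8 + 4\right) + 2\right) 1 \left(-13\right) \left(\left(-5\right) 2\right) = \left(-4 + 2\right) 1 \left(-13\right) \left(-10\right) = \left(-2\right) 1 \left(-13\right) \left(-10\right) = \left(-2\right) \left(-13\right) \left(-10\right) = 26 \left(-10\right) = -260$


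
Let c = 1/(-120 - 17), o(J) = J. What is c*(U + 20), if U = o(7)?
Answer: -27/137 ≈ -0.19708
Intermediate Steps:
U = 7
c = -1/137 (c = 1/(-137) = -1/137 ≈ -0.0072993)
c*(U + 20) = -(7 + 20)/137 = -1/137*27 = -27/137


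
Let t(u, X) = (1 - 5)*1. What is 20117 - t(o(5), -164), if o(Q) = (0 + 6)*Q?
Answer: 20121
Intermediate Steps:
o(Q) = 6*Q
t(u, X) = -4 (t(u, X) = -4*1 = -4)
20117 - t(o(5), -164) = 20117 - 1*(-4) = 20117 + 4 = 20121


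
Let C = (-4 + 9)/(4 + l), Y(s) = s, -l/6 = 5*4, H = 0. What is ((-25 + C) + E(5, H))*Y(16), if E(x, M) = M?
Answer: -11620/29 ≈ -400.69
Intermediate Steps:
l = -120 (l = -30*4 = -6*20 = -120)
C = -5/116 (C = (-4 + 9)/(4 - 120) = 5/(-116) = 5*(-1/116) = -5/116 ≈ -0.043103)
((-25 + C) + E(5, H))*Y(16) = ((-25 - 5/116) + 0)*16 = (-2905/116 + 0)*16 = -2905/116*16 = -11620/29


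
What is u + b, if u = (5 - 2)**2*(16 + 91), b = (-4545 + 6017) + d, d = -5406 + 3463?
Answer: 492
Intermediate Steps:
d = -1943
b = -471 (b = (-4545 + 6017) - 1943 = 1472 - 1943 = -471)
u = 963 (u = 3**2*107 = 9*107 = 963)
u + b = 963 - 471 = 492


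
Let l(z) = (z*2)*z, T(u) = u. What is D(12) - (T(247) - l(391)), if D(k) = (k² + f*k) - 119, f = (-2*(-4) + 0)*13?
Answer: 306788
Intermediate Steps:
l(z) = 2*z² (l(z) = (2*z)*z = 2*z²)
f = 104 (f = (8 + 0)*13 = 8*13 = 104)
D(k) = -119 + k² + 104*k (D(k) = (k² + 104*k) - 119 = -119 + k² + 104*k)
D(12) - (T(247) - l(391)) = (-119 + 12² + 104*12) - (247 - 2*391²) = (-119 + 144 + 1248) - (247 - 2*152881) = 1273 - (247 - 1*305762) = 1273 - (247 - 305762) = 1273 - 1*(-305515) = 1273 + 305515 = 306788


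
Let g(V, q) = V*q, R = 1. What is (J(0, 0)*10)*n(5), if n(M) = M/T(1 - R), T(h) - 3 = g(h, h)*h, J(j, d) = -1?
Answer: -50/3 ≈ -16.667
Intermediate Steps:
T(h) = 3 + h³ (T(h) = 3 + (h*h)*h = 3 + h²*h = 3 + h³)
n(M) = M/3 (n(M) = M/(3 + (1 - 1*1)³) = M/(3 + (1 - 1)³) = M/(3 + 0³) = M/(3 + 0) = M/3)
(J(0, 0)*10)*n(5) = (-1*10)*((⅓)*5) = -10*5/3 = -50/3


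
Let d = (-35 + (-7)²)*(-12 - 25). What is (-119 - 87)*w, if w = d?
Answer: 106708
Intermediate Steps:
d = -518 (d = (-35 + 49)*(-37) = 14*(-37) = -518)
w = -518
(-119 - 87)*w = (-119 - 87)*(-518) = -206*(-518) = 106708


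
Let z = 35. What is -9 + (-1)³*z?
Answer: -44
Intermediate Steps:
-9 + (-1)³*z = -9 + (-1)³*35 = -9 - 1*35 = -9 - 35 = -44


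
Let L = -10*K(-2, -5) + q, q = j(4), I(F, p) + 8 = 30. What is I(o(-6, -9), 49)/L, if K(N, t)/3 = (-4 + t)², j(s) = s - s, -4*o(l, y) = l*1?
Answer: -11/1215 ≈ -0.0090535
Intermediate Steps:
o(l, y) = -l/4
I(F, p) = 22 (I(F, p) = -8 + 30 = 22)
j(s) = 0
K(N, t) = 3*(-4 + t)²
q = 0
L = -2430 (L = -30*(-4 - 5)² + 0 = -30*(-9)² + 0 = -30*81 + 0 = -10*243 + 0 = -2430 + 0 = -2430)
I(o(-6, -9), 49)/L = 22/(-2430) = 22*(-1/2430) = -11/1215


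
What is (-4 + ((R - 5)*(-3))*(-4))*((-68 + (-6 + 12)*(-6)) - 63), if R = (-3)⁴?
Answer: -151636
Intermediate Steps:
R = 81
(-4 + ((R - 5)*(-3))*(-4))*((-68 + (-6 + 12)*(-6)) - 63) = (-4 + ((81 - 5)*(-3))*(-4))*((-68 + (-6 + 12)*(-6)) - 63) = (-4 + (76*(-3))*(-4))*((-68 + 6*(-6)) - 63) = (-4 - 228*(-4))*((-68 - 36) - 63) = (-4 + 912)*(-104 - 63) = 908*(-167) = -151636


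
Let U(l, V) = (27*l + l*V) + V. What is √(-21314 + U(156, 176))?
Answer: 9*√130 ≈ 102.62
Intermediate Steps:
U(l, V) = V + 27*l + V*l (U(l, V) = (27*l + V*l) + V = V + 27*l + V*l)
√(-21314 + U(156, 176)) = √(-21314 + (176 + 27*156 + 176*156)) = √(-21314 + (176 + 4212 + 27456)) = √(-21314 + 31844) = √10530 = 9*√130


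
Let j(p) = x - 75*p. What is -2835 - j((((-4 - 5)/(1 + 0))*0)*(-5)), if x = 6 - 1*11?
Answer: -2830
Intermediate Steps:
x = -5 (x = 6 - 11 = -5)
j(p) = -5 - 75*p
-2835 - j((((-4 - 5)/(1 + 0))*0)*(-5)) = -2835 - (-5 - 75*((-4 - 5)/(1 + 0))*0*(-5)) = -2835 - (-5 - 75*-9/1*0*(-5)) = -2835 - (-5 - 75*-9*1*0*(-5)) = -2835 - (-5 - 75*(-9*0)*(-5)) = -2835 - (-5 - 0*(-5)) = -2835 - (-5 - 75*0) = -2835 - (-5 + 0) = -2835 - 1*(-5) = -2835 + 5 = -2830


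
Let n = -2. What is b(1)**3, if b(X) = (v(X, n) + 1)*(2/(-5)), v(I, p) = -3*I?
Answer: 64/125 ≈ 0.51200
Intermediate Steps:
b(X) = -2/5 + 6*X/5 (b(X) = (-3*X + 1)*(2/(-5)) = (1 - 3*X)*(2*(-1/5)) = (1 - 3*X)*(-2/5) = -2/5 + 6*X/5)
b(1)**3 = (-2/5 + (6/5)*1)**3 = (-2/5 + 6/5)**3 = (4/5)**3 = 64/125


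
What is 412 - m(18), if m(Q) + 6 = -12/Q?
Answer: 1256/3 ≈ 418.67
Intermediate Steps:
m(Q) = -6 - 12/Q
412 - m(18) = 412 - (-6 - 12/18) = 412 - (-6 - 12*1/18) = 412 - (-6 - 2/3) = 412 - 1*(-20/3) = 412 + 20/3 = 1256/3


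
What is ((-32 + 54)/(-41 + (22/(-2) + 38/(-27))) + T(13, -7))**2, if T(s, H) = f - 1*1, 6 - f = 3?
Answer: 1311025/519841 ≈ 2.5220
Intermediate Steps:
f = 3 (f = 6 - 1*3 = 6 - 3 = 3)
T(s, H) = 2 (T(s, H) = 3 - 1*1 = 3 - 1 = 2)
((-32 + 54)/(-41 + (22/(-2) + 38/(-27))) + T(13, -7))**2 = ((-32 + 54)/(-41 + (22/(-2) + 38/(-27))) + 2)**2 = (22/(-41 + (22*(-1/2) + 38*(-1/27))) + 2)**2 = (22/(-41 + (-11 - 38/27)) + 2)**2 = (22/(-41 - 335/27) + 2)**2 = (22/(-1442/27) + 2)**2 = (22*(-27/1442) + 2)**2 = (-297/721 + 2)**2 = (1145/721)**2 = 1311025/519841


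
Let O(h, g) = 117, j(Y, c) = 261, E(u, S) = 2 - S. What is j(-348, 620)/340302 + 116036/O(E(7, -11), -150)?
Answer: 13162437803/13271778 ≈ 991.76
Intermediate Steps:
j(-348, 620)/340302 + 116036/O(E(7, -11), -150) = 261/340302 + 116036/117 = 261*(1/340302) + 116036*(1/117) = 87/113434 + 116036/117 = 13162437803/13271778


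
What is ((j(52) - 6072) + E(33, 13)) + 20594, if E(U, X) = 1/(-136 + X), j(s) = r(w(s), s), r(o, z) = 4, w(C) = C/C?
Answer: 1786697/123 ≈ 14526.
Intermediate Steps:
w(C) = 1
j(s) = 4
((j(52) - 6072) + E(33, 13)) + 20594 = ((4 - 6072) + 1/(-136 + 13)) + 20594 = (-6068 + 1/(-123)) + 20594 = (-6068 - 1/123) + 20594 = -746365/123 + 20594 = 1786697/123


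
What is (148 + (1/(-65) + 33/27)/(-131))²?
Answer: 128624495943076/5872923225 ≈ 21901.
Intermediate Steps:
(148 + (1/(-65) + 33/27)/(-131))² = (148 + (1*(-1/65) + 33*(1/27))*(-1/131))² = (148 + (-1/65 + 11/9)*(-1/131))² = (148 + (706/585)*(-1/131))² = (148 - 706/76635)² = (11341274/76635)² = 128624495943076/5872923225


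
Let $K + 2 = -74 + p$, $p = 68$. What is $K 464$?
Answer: $-3712$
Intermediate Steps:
$K = -8$ ($K = -2 + \left(-74 + 68\right) = -2 - 6 = -8$)
$K 464 = \left(-8\right) 464 = -3712$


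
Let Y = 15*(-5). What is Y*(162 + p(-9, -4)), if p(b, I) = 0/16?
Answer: -12150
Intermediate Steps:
p(b, I) = 0 (p(b, I) = 0*(1/16) = 0)
Y = -75
Y*(162 + p(-9, -4)) = -75*(162 + 0) = -75*162 = -12150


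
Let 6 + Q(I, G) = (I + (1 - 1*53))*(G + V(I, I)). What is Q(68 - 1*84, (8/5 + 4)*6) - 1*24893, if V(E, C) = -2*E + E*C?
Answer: -233839/5 ≈ -46768.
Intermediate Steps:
V(E, C) = -2*E + C*E
Q(I, G) = -6 + (-52 + I)*(G + I*(-2 + I)) (Q(I, G) = -6 + (I + (1 - 1*53))*(G + I*(-2 + I)) = -6 + (I + (1 - 53))*(G + I*(-2 + I)) = -6 + (I - 52)*(G + I*(-2 + I)) = -6 + (-52 + I)*(G + I*(-2 + I)))
Q(68 - 1*84, (8/5 + 4)*6) - 1*24893 = (-6 + (68 - 1*84)³ - 54*(68 - 1*84)² - 52*(8/5 + 4)*6 + 104*(68 - 1*84) + ((8/5 + 4)*6)*(68 - 1*84)) - 1*24893 = (-6 + (68 - 84)³ - 54*(68 - 84)² - 52*(8*(⅕) + 4)*6 + 104*(68 - 84) + ((8*(⅕) + 4)*6)*(68 - 84)) - 24893 = (-6 + (-16)³ - 54*(-16)² - 52*(8/5 + 4)*6 + 104*(-16) + ((8/5 + 4)*6)*(-16)) - 24893 = (-6 - 4096 - 54*256 - 1456*6/5 - 1664 + ((28/5)*6)*(-16)) - 24893 = (-6 - 4096 - 13824 - 52*168/5 - 1664 + (168/5)*(-16)) - 24893 = (-6 - 4096 - 13824 - 8736/5 - 1664 - 2688/5) - 24893 = -109374/5 - 24893 = -233839/5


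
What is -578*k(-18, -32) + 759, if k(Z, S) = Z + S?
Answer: 29659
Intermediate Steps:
k(Z, S) = S + Z
-578*k(-18, -32) + 759 = -578*(-32 - 18) + 759 = -578*(-50) + 759 = 28900 + 759 = 29659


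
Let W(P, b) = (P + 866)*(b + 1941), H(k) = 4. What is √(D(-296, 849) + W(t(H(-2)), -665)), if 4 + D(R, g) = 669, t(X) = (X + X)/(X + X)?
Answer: √1106957 ≈ 1052.1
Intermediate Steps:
t(X) = 1 (t(X) = (2*X)/((2*X)) = (2*X)*(1/(2*X)) = 1)
D(R, g) = 665 (D(R, g) = -4 + 669 = 665)
W(P, b) = (866 + P)*(1941 + b)
√(D(-296, 849) + W(t(H(-2)), -665)) = √(665 + (1680906 + 866*(-665) + 1941*1 + 1*(-665))) = √(665 + (1680906 - 575890 + 1941 - 665)) = √(665 + 1106292) = √1106957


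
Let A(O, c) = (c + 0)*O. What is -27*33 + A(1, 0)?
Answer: -891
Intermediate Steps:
A(O, c) = O*c (A(O, c) = c*O = O*c)
-27*33 + A(1, 0) = -27*33 + 1*0 = -891 + 0 = -891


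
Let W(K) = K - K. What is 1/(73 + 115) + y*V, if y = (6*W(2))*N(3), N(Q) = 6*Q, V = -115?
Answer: 1/188 ≈ 0.0053191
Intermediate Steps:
W(K) = 0
y = 0 (y = (6*0)*(6*3) = 0*18 = 0)
1/(73 + 115) + y*V = 1/(73 + 115) + 0*(-115) = 1/188 + 0 = 1/188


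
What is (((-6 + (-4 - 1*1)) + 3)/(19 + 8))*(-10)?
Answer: 80/27 ≈ 2.9630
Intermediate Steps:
(((-6 + (-4 - 1*1)) + 3)/(19 + 8))*(-10) = (((-6 + (-4 - 1)) + 3)/27)*(-10) = (((-6 - 5) + 3)/27)*(-10) = ((-11 + 3)/27)*(-10) = ((1/27)*(-8))*(-10) = -8/27*(-10) = 80/27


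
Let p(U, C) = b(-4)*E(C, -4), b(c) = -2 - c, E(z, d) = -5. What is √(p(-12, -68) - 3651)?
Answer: I*√3661 ≈ 60.506*I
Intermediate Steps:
p(U, C) = -10 (p(U, C) = (-2 - 1*(-4))*(-5) = (-2 + 4)*(-5) = 2*(-5) = -10)
√(p(-12, -68) - 3651) = √(-10 - 3651) = √(-3661) = I*√3661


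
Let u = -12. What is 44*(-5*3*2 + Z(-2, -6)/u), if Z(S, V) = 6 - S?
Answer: -4048/3 ≈ -1349.3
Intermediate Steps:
44*(-5*3*2 + Z(-2, -6)/u) = 44*(-5*3*2 + (6 - 1*(-2))/(-12)) = 44*(-15*2 + (6 + 2)*(-1/12)) = 44*(-30 + 8*(-1/12)) = 44*(-30 - ⅔) = 44*(-92/3) = -4048/3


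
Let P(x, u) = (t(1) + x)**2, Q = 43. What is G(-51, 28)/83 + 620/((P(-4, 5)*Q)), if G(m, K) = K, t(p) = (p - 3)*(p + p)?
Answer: 32129/57104 ≈ 0.56264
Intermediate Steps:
t(p) = 2*p*(-3 + p) (t(p) = (-3 + p)*(2*p) = 2*p*(-3 + p))
P(x, u) = (-4 + x)**2 (P(x, u) = (2*1*(-3 + 1) + x)**2 = (2*1*(-2) + x)**2 = (-4 + x)**2)
G(-51, 28)/83 + 620/((P(-4, 5)*Q)) = 28/83 + 620/(((-4 - 4)**2*43)) = 28*(1/83) + 620/(((-8)**2*43)) = 28/83 + 620/((64*43)) = 28/83 + 620/2752 = 28/83 + 620*(1/2752) = 28/83 + 155/688 = 32129/57104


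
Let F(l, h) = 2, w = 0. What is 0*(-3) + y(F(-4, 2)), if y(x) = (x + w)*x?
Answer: 4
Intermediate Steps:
y(x) = x² (y(x) = (x + 0)*x = x*x = x²)
0*(-3) + y(F(-4, 2)) = 0*(-3) + 2² = 0 + 4 = 4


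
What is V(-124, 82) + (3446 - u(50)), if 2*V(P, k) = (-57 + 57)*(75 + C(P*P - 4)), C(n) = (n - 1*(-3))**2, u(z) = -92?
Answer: 3538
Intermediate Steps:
C(n) = (3 + n)**2 (C(n) = (n + 3)**2 = (3 + n)**2)
V(P, k) = 0 (V(P, k) = ((-57 + 57)*(75 + (3 + (P*P - 4))**2))/2 = (0*(75 + (3 + (P**2 - 4))**2))/2 = (0*(75 + (3 + (-4 + P**2))**2))/2 = (0*(75 + (-1 + P**2)**2))/2 = (1/2)*0 = 0)
V(-124, 82) + (3446 - u(50)) = 0 + (3446 - 1*(-92)) = 0 + (3446 + 92) = 0 + 3538 = 3538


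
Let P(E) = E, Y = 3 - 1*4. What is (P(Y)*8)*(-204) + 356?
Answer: 1988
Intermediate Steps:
Y = -1 (Y = 3 - 4 = -1)
(P(Y)*8)*(-204) + 356 = -1*8*(-204) + 356 = -8*(-204) + 356 = 1632 + 356 = 1988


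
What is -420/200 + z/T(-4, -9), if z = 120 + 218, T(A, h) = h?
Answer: -3569/90 ≈ -39.656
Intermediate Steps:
z = 338
-420/200 + z/T(-4, -9) = -420/200 + 338/(-9) = -420*1/200 + 338*(-1/9) = -21/10 - 338/9 = -3569/90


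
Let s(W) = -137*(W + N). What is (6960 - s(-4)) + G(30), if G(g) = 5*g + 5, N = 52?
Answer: 13691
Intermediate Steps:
G(g) = 5 + 5*g
s(W) = -7124 - 137*W (s(W) = -137*(W + 52) = -137*(52 + W) = -7124 - 137*W)
(6960 - s(-4)) + G(30) = (6960 - (-7124 - 137*(-4))) + (5 + 5*30) = (6960 - (-7124 + 548)) + (5 + 150) = (6960 - 1*(-6576)) + 155 = (6960 + 6576) + 155 = 13536 + 155 = 13691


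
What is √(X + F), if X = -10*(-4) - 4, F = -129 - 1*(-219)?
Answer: 3*√14 ≈ 11.225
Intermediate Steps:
F = 90 (F = -129 + 219 = 90)
X = 36 (X = 40 - 4 = 36)
√(X + F) = √(36 + 90) = √126 = 3*√14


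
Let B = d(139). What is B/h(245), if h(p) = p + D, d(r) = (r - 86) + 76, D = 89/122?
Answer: 5246/9993 ≈ 0.52497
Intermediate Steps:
D = 89/122 (D = 89*(1/122) = 89/122 ≈ 0.72951)
d(r) = -10 + r (d(r) = (-86 + r) + 76 = -10 + r)
h(p) = 89/122 + p (h(p) = p + 89/122 = 89/122 + p)
B = 129 (B = -10 + 139 = 129)
B/h(245) = 129/(89/122 + 245) = 129/(29979/122) = 129*(122/29979) = 5246/9993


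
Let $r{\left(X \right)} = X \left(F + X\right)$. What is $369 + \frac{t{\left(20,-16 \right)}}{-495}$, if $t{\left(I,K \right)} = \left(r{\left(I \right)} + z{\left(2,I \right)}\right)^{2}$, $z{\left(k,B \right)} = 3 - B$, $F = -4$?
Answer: $\frac{10094}{55} \approx 183.53$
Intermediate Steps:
$r{\left(X \right)} = X \left(-4 + X\right)$
$t{\left(I,K \right)} = \left(3 - I + I \left(-4 + I\right)\right)^{2}$ ($t{\left(I,K \right)} = \left(I \left(-4 + I\right) - \left(-3 + I\right)\right)^{2} = \left(3 - I + I \left(-4 + I\right)\right)^{2}$)
$369 + \frac{t{\left(20,-16 \right)}}{-495} = 369 + \frac{\left(3 - 20 + 20 \left(-4 + 20\right)\right)^{2}}{-495} = 369 + \left(3 - 20 + 20 \cdot 16\right)^{2} \left(- \frac{1}{495}\right) = 369 + \left(3 - 20 + 320\right)^{2} \left(- \frac{1}{495}\right) = 369 + 303^{2} \left(- \frac{1}{495}\right) = 369 + 91809 \left(- \frac{1}{495}\right) = 369 - \frac{10201}{55} = \frac{10094}{55}$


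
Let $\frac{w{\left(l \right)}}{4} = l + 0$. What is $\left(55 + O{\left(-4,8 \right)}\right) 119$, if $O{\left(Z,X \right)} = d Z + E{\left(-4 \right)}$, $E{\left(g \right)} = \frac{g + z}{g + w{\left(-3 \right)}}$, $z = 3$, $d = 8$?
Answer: $\frac{43911}{16} \approx 2744.4$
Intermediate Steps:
$w{\left(l \right)} = 4 l$ ($w{\left(l \right)} = 4 \left(l + 0\right) = 4 l$)
$E{\left(g \right)} = \frac{3 + g}{-12 + g}$ ($E{\left(g \right)} = \frac{g + 3}{g + 4 \left(-3\right)} = \frac{3 + g}{g - 12} = \frac{3 + g}{-12 + g}$)
$O{\left(Z,X \right)} = \frac{1}{16} + 8 Z$ ($O{\left(Z,X \right)} = 8 Z + \frac{3 - 4}{-12 - 4} = 8 Z + \frac{1}{-16} \left(-1\right) = 8 Z - - \frac{1}{16} = 8 Z + \frac{1}{16} = \frac{1}{16} + 8 Z$)
$\left(55 + O{\left(-4,8 \right)}\right) 119 = \left(55 + \left(\frac{1}{16} + 8 \left(-4\right)\right)\right) 119 = \left(55 + \left(\frac{1}{16} - 32\right)\right) 119 = \left(55 - \frac{511}{16}\right) 119 = \frac{369}{16} \cdot 119 = \frac{43911}{16}$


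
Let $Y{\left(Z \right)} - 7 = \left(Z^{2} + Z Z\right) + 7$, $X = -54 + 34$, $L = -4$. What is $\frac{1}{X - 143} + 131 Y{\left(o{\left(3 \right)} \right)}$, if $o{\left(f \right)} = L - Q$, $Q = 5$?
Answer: $\frac{3758127}{163} \approx 23056.0$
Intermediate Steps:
$o{\left(f \right)} = -9$ ($o{\left(f \right)} = -4 - 5 = -9$)
$X = -20$
$Y{\left(Z \right)} = 14 + 2 Z^{2}$ ($Y{\left(Z \right)} = 7 + \left(\left(Z^{2} + Z Z\right) + 7\right) = 7 + \left(\left(Z^{2} + Z^{2}\right) + 7\right) = 7 + \left(2 Z^{2} + 7\right) = 7 + \left(7 + 2 Z^{2}\right) = 14 + 2 Z^{2}$)
$\frac{1}{X - 143} + 131 Y{\left(o{\left(3 \right)} \right)} = \frac{1}{-20 - 143} + 131 \left(14 + 2 \left(-9\right)^{2}\right) = \frac{1}{-163} + 131 \left(14 + 2 \cdot 81\right) = - \frac{1}{163} + 131 \left(14 + 162\right) = - \frac{1}{163} + 131 \cdot 176 = - \frac{1}{163} + 23056 = \frac{3758127}{163}$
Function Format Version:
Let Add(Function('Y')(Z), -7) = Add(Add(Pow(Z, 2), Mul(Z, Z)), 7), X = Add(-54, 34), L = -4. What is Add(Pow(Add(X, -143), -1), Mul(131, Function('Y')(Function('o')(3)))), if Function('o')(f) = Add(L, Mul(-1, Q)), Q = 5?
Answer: Rational(3758127, 163) ≈ 23056.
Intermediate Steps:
Function('o')(f) = -9 (Function('o')(f) = Add(-4, Mul(-1, 5)) = Add(-4, -5) = -9)
X = -20
Function('Y')(Z) = Add(14, Mul(2, Pow(Z, 2))) (Function('Y')(Z) = Add(7, Add(Add(Pow(Z, 2), Mul(Z, Z)), 7)) = Add(7, Add(Add(Pow(Z, 2), Pow(Z, 2)), 7)) = Add(7, Add(Mul(2, Pow(Z, 2)), 7)) = Add(7, Add(7, Mul(2, Pow(Z, 2)))) = Add(14, Mul(2, Pow(Z, 2))))
Add(Pow(Add(X, -143), -1), Mul(131, Function('Y')(Function('o')(3)))) = Add(Pow(Add(-20, -143), -1), Mul(131, Add(14, Mul(2, Pow(-9, 2))))) = Add(Pow(-163, -1), Mul(131, Add(14, Mul(2, 81)))) = Add(Rational(-1, 163), Mul(131, Add(14, 162))) = Add(Rational(-1, 163), Mul(131, 176)) = Add(Rational(-1, 163), 23056) = Rational(3758127, 163)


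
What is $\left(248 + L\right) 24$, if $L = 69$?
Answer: $7608$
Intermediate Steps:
$\left(248 + L\right) 24 = \left(248 + 69\right) 24 = 317 \cdot 24 = 7608$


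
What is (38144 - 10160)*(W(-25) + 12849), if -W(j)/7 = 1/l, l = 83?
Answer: 29843816640/83 ≈ 3.5956e+8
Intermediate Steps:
W(j) = -7/83
(38144 - 10160)*(W(-25) + 12849) = (38144 - 10160)*(-7/83 + 12849) = 27984*(1066460/83) = 29843816640/83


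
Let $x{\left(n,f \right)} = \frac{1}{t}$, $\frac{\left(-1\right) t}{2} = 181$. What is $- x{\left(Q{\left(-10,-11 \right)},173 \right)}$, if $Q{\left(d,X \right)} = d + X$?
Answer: $\frac{1}{362} \approx 0.0027624$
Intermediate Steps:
$t = -362$ ($t = \left(-2\right) 181 = -362$)
$Q{\left(d,X \right)} = X + d$
$x{\left(n,f \right)} = - \frac{1}{362}$ ($x{\left(n,f \right)} = \frac{1}{-362} = - \frac{1}{362}$)
$- x{\left(Q{\left(-10,-11 \right)},173 \right)} = \left(-1\right) \left(- \frac{1}{362}\right) = \frac{1}{362}$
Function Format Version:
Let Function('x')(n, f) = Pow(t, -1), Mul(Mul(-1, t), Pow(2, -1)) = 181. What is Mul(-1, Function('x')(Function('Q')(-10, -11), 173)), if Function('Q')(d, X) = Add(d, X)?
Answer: Rational(1, 362) ≈ 0.0027624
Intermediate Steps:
t = -362 (t = Mul(-2, 181) = -362)
Function('Q')(d, X) = Add(X, d)
Function('x')(n, f) = Rational(-1, 362) (Function('x')(n, f) = Pow(-362, -1) = Rational(-1, 362))
Mul(-1, Function('x')(Function('Q')(-10, -11), 173)) = Mul(-1, Rational(-1, 362)) = Rational(1, 362)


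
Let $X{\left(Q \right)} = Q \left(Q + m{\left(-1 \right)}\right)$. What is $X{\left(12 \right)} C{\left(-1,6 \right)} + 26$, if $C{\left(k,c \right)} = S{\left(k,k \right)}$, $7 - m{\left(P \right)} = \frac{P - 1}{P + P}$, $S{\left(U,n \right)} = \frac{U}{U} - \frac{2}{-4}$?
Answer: $350$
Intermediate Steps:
$S{\left(U,n \right)} = \frac{3}{2}$ ($S{\left(U,n \right)} = 1 - - \frac{1}{2} = 1 + \frac{1}{2} = \frac{3}{2}$)
$m{\left(P \right)} = 7 - \frac{-1 + P}{2 P}$ ($m{\left(P \right)} = 7 - \frac{P - 1}{P + P} = 7 - \frac{-1 + P}{2 P}$)
$C{\left(k,c \right)} = \frac{3}{2}$
$X{\left(Q \right)} = Q \left(6 + Q\right)$ ($X{\left(Q \right)} = Q \left(Q + \frac{1 + 13 \left(-1\right)}{2 \left(-1\right)}\right) = Q \left(Q + \frac{1}{2} \left(-1\right) \left(1 - 13\right)\right) = Q \left(Q + \frac{1}{2} \left(-1\right) \left(-12\right)\right) = Q \left(Q + 6\right) = Q \left(6 + Q\right)$)
$X{\left(12 \right)} C{\left(-1,6 \right)} + 26 = 12 \left(6 + 12\right) \frac{3}{2} + 26 = 12 \cdot 18 \cdot \frac{3}{2} + 26 = 216 \cdot \frac{3}{2} + 26 = 324 + 26 = 350$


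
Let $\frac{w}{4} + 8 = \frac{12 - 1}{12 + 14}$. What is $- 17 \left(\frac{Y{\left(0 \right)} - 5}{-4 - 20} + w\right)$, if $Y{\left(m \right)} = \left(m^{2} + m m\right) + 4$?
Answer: $\frac{160531}{312} \approx 514.52$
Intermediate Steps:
$Y{\left(m \right)} = 4 + 2 m^{2}$ ($Y{\left(m \right)} = \left(m^{2} + m^{2}\right) + 4 = 2 m^{2} + 4 = 4 + 2 m^{2}$)
$w = - \frac{394}{13}$ ($w = -32 + 4 \frac{12 - 1}{12 + 14} = -32 + 4 \cdot \frac{11}{26} = -32 + \frac{22}{13} = - \frac{394}{13} \approx -30.308$)
$- 17 \left(\frac{Y{\left(0 \right)} - 5}{-4 - 20} + w\right) = - 17 \left(\frac{\left(4 + 2 \cdot 0^{2}\right) - 5}{-4 - 20} - \frac{394}{13}\right) = - 17 \left(\frac{\left(4 + 2 \cdot 0\right) - 5}{-24} - \frac{394}{13}\right) = - 17 \left(\left(\left(4 + 0\right) - 5\right) \left(- \frac{1}{24}\right) - \frac{394}{13}\right) = - 17 \left(\left(4 - 5\right) \left(- \frac{1}{24}\right) - \frac{394}{13}\right) = - 17 \left(\left(-1\right) \left(- \frac{1}{24}\right) - \frac{394}{13}\right) = - 17 \left(\frac{1}{24} - \frac{394}{13}\right) = \left(-17\right) \left(- \frac{9443}{312}\right) = \frac{160531}{312}$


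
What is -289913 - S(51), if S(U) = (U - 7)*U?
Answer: -292157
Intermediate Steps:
S(U) = U*(-7 + U) (S(U) = (-7 + U)*U = U*(-7 + U))
-289913 - S(51) = -289913 - 51*(-7 + 51) = -289913 - 51*44 = -289913 - 1*2244 = -289913 - 2244 = -292157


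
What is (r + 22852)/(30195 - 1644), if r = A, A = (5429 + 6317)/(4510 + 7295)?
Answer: 269779606/337044555 ≈ 0.80043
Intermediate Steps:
A = 11746/11805 ≈ 0.99500
r = 11746/11805 ≈ 0.99500
(r + 22852)/(30195 - 1644) = (11746/11805 + 22852)/(30195 - 1644) = (269779606/11805)/28551 = (269779606/11805)*(1/28551) = 269779606/337044555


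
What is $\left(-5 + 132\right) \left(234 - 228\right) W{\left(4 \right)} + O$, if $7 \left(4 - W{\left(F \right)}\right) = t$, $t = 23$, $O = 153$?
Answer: $\frac{4881}{7} \approx 697.29$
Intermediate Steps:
$W{\left(F \right)} = \frac{5}{7}$ ($W{\left(F \right)} = 4 - \frac{23}{7} = \frac{5}{7}$)
$\left(-5 + 132\right) \left(234 - 228\right) W{\left(4 \right)} + O = \left(-5 + 132\right) \left(234 - 228\right) \frac{5}{7} + 153 = 127 \cdot 6 \cdot \frac{5}{7} + 153 = 762 \cdot \frac{5}{7} + 153 = \frac{3810}{7} + 153 = \frac{4881}{7}$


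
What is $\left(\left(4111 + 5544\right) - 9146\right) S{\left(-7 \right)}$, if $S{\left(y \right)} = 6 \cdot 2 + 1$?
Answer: $6617$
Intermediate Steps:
$S{\left(y \right)} = 13$ ($S{\left(y \right)} = 12 + 1 = 13$)
$\left(\left(4111 + 5544\right) - 9146\right) S{\left(-7 \right)} = \left(\left(4111 + 5544\right) - 9146\right) 13 = \left(9655 - 9146\right) 13 = 509 \cdot 13 = 6617$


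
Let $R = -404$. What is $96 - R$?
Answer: $500$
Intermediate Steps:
$96 - R = 96 - -404 = 96 + 404 = 500$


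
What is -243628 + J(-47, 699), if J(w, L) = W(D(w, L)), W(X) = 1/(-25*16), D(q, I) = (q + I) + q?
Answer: -97451201/400 ≈ -2.4363e+5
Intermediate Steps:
D(q, I) = I + 2*q (D(q, I) = (I + q) + q = I + 2*q)
W(X) = -1/400 (W(X) = -1/25*1/16 = -1/400)
J(w, L) = -1/400
-243628 + J(-47, 699) = -243628 - 1/400 = -97451201/400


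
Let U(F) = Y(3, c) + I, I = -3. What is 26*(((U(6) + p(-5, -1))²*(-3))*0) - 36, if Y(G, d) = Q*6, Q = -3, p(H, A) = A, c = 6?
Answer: -36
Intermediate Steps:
Y(G, d) = -18 (Y(G, d) = -3*6 = -18)
U(F) = -21 (U(F) = -18 - 3 = -21)
26*(((U(6) + p(-5, -1))²*(-3))*0) - 36 = 26*(((-21 - 1)²*(-3))*0) - 36 = 26*(((-22)²*(-3))*0) - 36 = 26*((484*(-3))*0) - 36 = 26*(-1452*0) - 36 = 26*0 - 36 = 0 - 36 = -36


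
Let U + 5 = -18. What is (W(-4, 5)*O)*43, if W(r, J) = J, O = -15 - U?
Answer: 1720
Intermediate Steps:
U = -23 (U = -5 - 18 = -23)
O = 8 (O = -15 - 1*(-23) = -15 + 23 = 8)
(W(-4, 5)*O)*43 = (5*8)*43 = 40*43 = 1720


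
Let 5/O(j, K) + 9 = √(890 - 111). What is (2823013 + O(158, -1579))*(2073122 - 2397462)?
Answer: -319550004008230/349 - 810850*√779/349 ≈ -9.1562e+11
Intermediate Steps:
O(j, K) = 5/(-9 + √779) (O(j, K) = 5/(-9 + √(890 - 111)) = 5/(-9 + √779))
(2823013 + O(158, -1579))*(2073122 - 2397462) = (2823013 + (45/698 + 5*√779/698))*(2073122 - 2397462) = (1970463119/698 + 5*√779/698)*(-324340) = -319550004008230/349 - 810850*√779/349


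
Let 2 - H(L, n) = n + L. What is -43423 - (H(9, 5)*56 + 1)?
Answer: -42752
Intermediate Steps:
H(L, n) = 2 - L - n (H(L, n) = 2 - (n + L) = 2 - (L + n) = 2 + (-L - n) = 2 - L - n)
-43423 - (H(9, 5)*56 + 1) = -43423 - ((2 - 1*9 - 1*5)*56 + 1) = -43423 - ((2 - 9 - 5)*56 + 1) = -43423 - (-12*56 + 1) = -43423 - (-672 + 1) = -43423 - 1*(-671) = -43423 + 671 = -42752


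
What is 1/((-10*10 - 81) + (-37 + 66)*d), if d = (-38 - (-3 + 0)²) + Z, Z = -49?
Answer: -1/2965 ≈ -0.00033727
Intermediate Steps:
d = -96 (d = (-38 - (-3 + 0)²) - 49 = (-38 - 1*(-3)²) - 49 = (-38 - 1*9) - 49 = (-38 - 9) - 49 = -47 - 49 = -96)
1/((-10*10 - 81) + (-37 + 66)*d) = 1/((-10*10 - 81) + (-37 + 66)*(-96)) = 1/((-100 - 81) + 29*(-96)) = 1/(-181 - 2784) = 1/(-2965) = -1/2965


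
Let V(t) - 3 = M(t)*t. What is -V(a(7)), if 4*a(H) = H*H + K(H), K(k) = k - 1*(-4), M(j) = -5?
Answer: 72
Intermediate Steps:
K(k) = 4 + k (K(k) = k + 4 = 4 + k)
a(H) = 1 + H/4 + H**2/4 (a(H) = (H*H + (4 + H))/4 = (H**2 + (4 + H))/4 = (4 + H + H**2)/4 = 1 + H/4 + H**2/4)
V(t) = 3 - 5*t
-V(a(7)) = -(3 - 5*(1 + (1/4)*7 + (1/4)*7**2)) = -(3 - 5*(1 + 7/4 + (1/4)*49)) = -(3 - 5*(1 + 7/4 + 49/4)) = -(3 - 5*15) = -(3 - 75) = -1*(-72) = 72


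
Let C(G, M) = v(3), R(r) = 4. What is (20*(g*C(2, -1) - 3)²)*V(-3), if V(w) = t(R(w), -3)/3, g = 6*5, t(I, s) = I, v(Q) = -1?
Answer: 29040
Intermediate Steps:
C(G, M) = -1
g = 30
V(w) = 4/3
(20*(g*C(2, -1) - 3)²)*V(-3) = (20*(30*(-1) - 3)²)*(4/3) = (20*(-30 - 3)²)*(4/3) = (20*(-33)²)*(4/3) = (20*1089)*(4/3) = 21780*(4/3) = 29040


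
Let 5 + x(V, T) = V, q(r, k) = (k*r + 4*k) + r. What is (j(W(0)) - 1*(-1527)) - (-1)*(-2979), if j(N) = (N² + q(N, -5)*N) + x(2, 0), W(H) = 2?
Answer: -1507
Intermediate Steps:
q(r, k) = r + 4*k + k*r (q(r, k) = (4*k + k*r) + r = r + 4*k + k*r)
x(V, T) = -5 + V
j(N) = -3 + N² + N*(-20 - 4*N) (j(N) = (N² + (N + 4*(-5) - 5*N)*N) + (-5 + 2) = (N² + (N - 20 - 5*N)*N) - 3 = (N² + (-20 - 4*N)*N) - 3 = (N² + N*(-20 - 4*N)) - 3 = -3 + N² + N*(-20 - 4*N))
(j(W(0)) - 1*(-1527)) - (-1)*(-2979) = ((-3 + 2² - 4*2*(5 + 2)) - 1*(-1527)) - (-1)*(-2979) = ((-3 + 4 - 4*2*7) + 1527) - 1*2979 = ((-3 + 4 - 56) + 1527) - 2979 = (-55 + 1527) - 2979 = 1472 - 2979 = -1507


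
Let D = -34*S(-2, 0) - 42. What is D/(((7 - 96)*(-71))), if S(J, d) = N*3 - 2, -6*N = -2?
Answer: -8/6319 ≈ -0.0012660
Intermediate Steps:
N = ⅓ (N = -⅙*(-2) = ⅓ ≈ 0.33333)
S(J, d) = -1 (S(J, d) = (⅓)*3 - 2 = 1 - 2 = -1)
D = -8 (D = -34*(-1) - 42 = 34 - 42 = -8)
D/(((7 - 96)*(-71))) = -8*(-1/(71*(7 - 96))) = -8/((-89*(-71))) = -8/6319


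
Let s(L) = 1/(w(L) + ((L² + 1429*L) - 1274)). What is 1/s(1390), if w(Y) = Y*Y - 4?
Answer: 5849232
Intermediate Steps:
w(Y) = -4 + Y² (w(Y) = Y² - 4 = -4 + Y²)
s(L) = 1/(-1278 + 2*L² + 1429*L) (s(L) = 1/((-4 + L²) + ((L² + 1429*L) - 1274)) = 1/((-4 + L²) + (-1274 + L² + 1429*L)) = 1/(-1278 + 2*L² + 1429*L))
1/s(1390) = 1/(1/(-1278 + 2*1390² + 1429*1390)) = 1/(1/(-1278 + 2*1932100 + 1986310)) = 1/(1/(-1278 + 3864200 + 1986310)) = 1/(1/5849232) = 5849232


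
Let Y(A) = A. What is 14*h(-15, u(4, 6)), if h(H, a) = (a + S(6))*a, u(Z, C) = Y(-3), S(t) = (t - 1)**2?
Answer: -924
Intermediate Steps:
S(t) = (-1 + t)**2
u(Z, C) = -3
h(H, a) = a*(25 + a) (h(H, a) = (a + (-1 + 6)**2)*a = (a + 5**2)*a = (a + 25)*a = (25 + a)*a = a*(25 + a))
14*h(-15, u(4, 6)) = 14*(-3*(25 - 3)) = 14*(-3*22) = 14*(-66) = -924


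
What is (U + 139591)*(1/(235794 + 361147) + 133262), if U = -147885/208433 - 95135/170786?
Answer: 5133567004010596419565887/275968447258754 ≈ 1.8602e+10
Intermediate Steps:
U = -45085961065/35597438338 (U = -147885*1/208433 - 95135*1/170786 = -147885/208433 - 95135/170786 = -45085961065/35597438338 ≈ -1.2666)
(U + 139591)*(1/(235794 + 361147) + 133262) = (-45085961065/35597438338 + 139591)*(1/(235794 + 361147) + 133262) = 4969036929078693*(1/596941 + 133262)/35597438338 = (4969036929078693/35597438338)*(79549551543/596941) = 5133567004010596419565887/275968447258754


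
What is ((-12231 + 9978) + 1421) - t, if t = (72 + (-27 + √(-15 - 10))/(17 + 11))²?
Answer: -288024/49 - 9945*I/392 ≈ -5878.0 - 25.37*I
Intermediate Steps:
t = (1989/28 + 5*I/28)² (t = (72 + (-27 + √(-25))/28)² = (72 + (-27 + 5*I)*(1/28))² = (72 + (-27/28 + 5*I/28))² = (1989/28 + 5*I/28)² ≈ 5046.0 + 25.37*I)
((-12231 + 9978) + 1421) - t = ((-12231 + 9978) + 1421) - (247256/49 + 9945*I/392) = (-2253 + 1421) + (-247256/49 - 9945*I/392) = -832 + (-247256/49 - 9945*I/392) = -288024/49 - 9945*I/392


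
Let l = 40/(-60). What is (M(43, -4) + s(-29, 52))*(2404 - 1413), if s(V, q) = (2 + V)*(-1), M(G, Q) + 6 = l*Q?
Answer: 70361/3 ≈ 23454.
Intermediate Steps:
l = -⅔ (l = 40*(-1/60) = -⅔ ≈ -0.66667)
M(G, Q) = -6 - 2*Q/3
s(V, q) = -2 - V
(M(43, -4) + s(-29, 52))*(2404 - 1413) = ((-6 - ⅔*(-4)) + (-2 - 1*(-29)))*(2404 - 1413) = ((-6 + 8/3) + (-2 + 29))*991 = (-10/3 + 27)*991 = (71/3)*991 = 70361/3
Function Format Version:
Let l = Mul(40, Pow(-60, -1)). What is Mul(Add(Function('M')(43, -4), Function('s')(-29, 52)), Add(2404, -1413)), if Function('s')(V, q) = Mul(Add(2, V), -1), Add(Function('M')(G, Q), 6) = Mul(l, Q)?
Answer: Rational(70361, 3) ≈ 23454.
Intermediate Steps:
l = Rational(-2, 3) (l = Mul(40, Rational(-1, 60)) = Rational(-2, 3) ≈ -0.66667)
Function('M')(G, Q) = Add(-6, Mul(Rational(-2, 3), Q))
Function('s')(V, q) = Add(-2, Mul(-1, V))
Mul(Add(Function('M')(43, -4), Function('s')(-29, 52)), Add(2404, -1413)) = Mul(Add(Add(-6, Mul(Rational(-2, 3), -4)), Add(-2, Mul(-1, -29))), Add(2404, -1413)) = Mul(Add(Add(-6, Rational(8, 3)), Add(-2, 29)), 991) = Mul(Add(Rational(-10, 3), 27), 991) = Mul(Rational(71, 3), 991) = Rational(70361, 3)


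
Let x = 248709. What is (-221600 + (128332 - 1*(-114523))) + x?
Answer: 269964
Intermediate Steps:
(-221600 + (128332 - 1*(-114523))) + x = (-221600 + (128332 - 1*(-114523))) + 248709 = (-221600 + (128332 + 114523)) + 248709 = (-221600 + 242855) + 248709 = 21255 + 248709 = 269964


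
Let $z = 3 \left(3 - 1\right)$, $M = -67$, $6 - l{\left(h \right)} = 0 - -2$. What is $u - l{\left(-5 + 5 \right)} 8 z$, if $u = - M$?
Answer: $-125$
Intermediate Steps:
$l{\left(h \right)} = 4$ ($l{\left(h \right)} = 6 - \left(0 - -2\right) = 6 - \left(0 + 2\right) = 6 - 2 = 4$)
$z = 6$ ($z = 3 \cdot 2 = 6$)
$u = 67$ ($u = \left(-1\right) \left(-67\right) = 67$)
$u - l{\left(-5 + 5 \right)} 8 z = 67 - 4 \cdot 8 \cdot 6 = 67 - 32 \cdot 6 = 67 - 192 = -125$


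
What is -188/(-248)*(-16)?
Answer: -376/31 ≈ -12.129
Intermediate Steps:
-188/(-248)*(-16) = -188*(-1/248)*(-16) = (47/62)*(-16) = -376/31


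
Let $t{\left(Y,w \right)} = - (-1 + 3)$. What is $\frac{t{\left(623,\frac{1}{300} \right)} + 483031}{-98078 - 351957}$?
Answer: $- \frac{483029}{450035} \approx -1.0733$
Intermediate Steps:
$t{\left(Y,w \right)} = -2$ ($t{\left(Y,w \right)} = \left(-1\right) 2 = -2$)
$\frac{t{\left(623,\frac{1}{300} \right)} + 483031}{-98078 - 351957} = \frac{-2 + 483031}{-98078 - 351957} = \frac{483029}{-450035} = 483029 \left(- \frac{1}{450035}\right) = - \frac{483029}{450035}$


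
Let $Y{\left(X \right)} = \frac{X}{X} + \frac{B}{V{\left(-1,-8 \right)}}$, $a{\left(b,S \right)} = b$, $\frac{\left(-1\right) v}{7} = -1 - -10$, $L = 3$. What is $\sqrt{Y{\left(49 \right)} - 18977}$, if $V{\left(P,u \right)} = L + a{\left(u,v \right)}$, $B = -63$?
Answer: $\frac{i \sqrt{474085}}{5} \approx 137.71 i$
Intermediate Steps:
$v = -63$ ($v = - 7 \left(-1 - -10\right) = - 7 \left(-1 + 10\right) = \left(-7\right) 9 = -63$)
$V{\left(P,u \right)} = 3 + u$
$Y{\left(X \right)} = \frac{68}{5}$ ($Y{\left(X \right)} = \frac{X}{X} - \frac{63}{3 - 8} = 1 - \frac{63}{-5} = 1 - - \frac{63}{5} = 1 + \frac{63}{5} = \frac{68}{5}$)
$\sqrt{Y{\left(49 \right)} - 18977} = \sqrt{\frac{68}{5} - 18977} = \sqrt{- \frac{94817}{5}} = \frac{i \sqrt{474085}}{5}$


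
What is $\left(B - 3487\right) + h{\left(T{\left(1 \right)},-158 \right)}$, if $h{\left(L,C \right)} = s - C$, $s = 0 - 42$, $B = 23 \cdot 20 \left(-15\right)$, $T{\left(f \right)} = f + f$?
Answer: $-10271$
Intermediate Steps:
$T{\left(f \right)} = 2 f$
$B = -6900$ ($B = 460 \left(-15\right) = -6900$)
$s = -42$ ($s = 0 - 42 = -42$)
$h{\left(L,C \right)} = -42 - C$
$\left(B - 3487\right) + h{\left(T{\left(1 \right)},-158 \right)} = \left(-6900 - 3487\right) - -116 = -10387 + \left(-42 + 158\right) = -10387 + 116 = -10271$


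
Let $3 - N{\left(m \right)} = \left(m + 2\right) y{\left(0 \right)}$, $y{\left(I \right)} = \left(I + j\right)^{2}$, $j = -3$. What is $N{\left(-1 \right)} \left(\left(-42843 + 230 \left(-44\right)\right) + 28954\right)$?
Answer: $144054$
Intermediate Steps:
$y{\left(I \right)} = \left(-3 + I\right)^{2}$ ($y{\left(I \right)} = \left(I - 3\right)^{2} = \left(-3 + I\right)^{2}$)
$N{\left(m \right)} = -15 - 9 m$ ($N{\left(m \right)} = 3 - \left(m + 2\right) \left(-3 + 0\right)^{2} = 3 - \left(2 + m\right) \left(-3\right)^{2} = 3 - \left(2 + m\right) 9 = 3 - \left(18 + 9 m\right) = -15 - 9 m$)
$N{\left(-1 \right)} \left(\left(-42843 + 230 \left(-44\right)\right) + 28954\right) = \left(-15 - -9\right) \left(\left(-42843 + 230 \left(-44\right)\right) + 28954\right) = \left(-15 + 9\right) \left(\left(-42843 - 10120\right) + 28954\right) = - 6 \left(-52963 + 28954\right) = \left(-6\right) \left(-24009\right) = 144054$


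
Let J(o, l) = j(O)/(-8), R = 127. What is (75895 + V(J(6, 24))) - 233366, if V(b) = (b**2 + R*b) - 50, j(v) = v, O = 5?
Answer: -10086399/64 ≈ -1.5760e+5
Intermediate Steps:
J(o, l) = -5/8 (J(o, l) = 5/(-8) = 5*(-1/8) = -5/8)
V(b) = -50 + b**2 + 127*b (V(b) = (b**2 + 127*b) - 50 = -50 + b**2 + 127*b)
(75895 + V(J(6, 24))) - 233366 = (75895 + (-50 + (-5/8)**2 + 127*(-5/8))) - 233366 = (75895 + (-50 + 25/64 - 635/8)) - 233366 = (75895 - 8255/64) - 233366 = 4849025/64 - 233366 = -10086399/64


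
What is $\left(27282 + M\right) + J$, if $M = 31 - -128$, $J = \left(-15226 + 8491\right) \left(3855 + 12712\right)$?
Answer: $-111551304$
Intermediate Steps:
$J = -111578745$ ($J = \left(-6735\right) 16567 = -111578745$)
$M = 159$ ($M = 31 + 128 = 159$)
$\left(27282 + M\right) + J = \left(27282 + 159\right) - 111578745 = 27441 - 111578745 = -111551304$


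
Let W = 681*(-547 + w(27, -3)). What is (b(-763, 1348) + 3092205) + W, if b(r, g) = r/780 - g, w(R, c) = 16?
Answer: 2128811117/780 ≈ 2.7292e+6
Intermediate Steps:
W = -361611 (W = 681*(-547 + 16) = 681*(-531) = -361611)
b(r, g) = -g + r/780 (b(r, g) = r*(1/780) - g = r/780 - g = -g + r/780)
(b(-763, 1348) + 3092205) + W = ((-1*1348 + (1/780)*(-763)) + 3092205) - 361611 = ((-1348 - 763/780) + 3092205) - 361611 = (-1052203/780 + 3092205) - 361611 = 2410867697/780 - 361611 = 2128811117/780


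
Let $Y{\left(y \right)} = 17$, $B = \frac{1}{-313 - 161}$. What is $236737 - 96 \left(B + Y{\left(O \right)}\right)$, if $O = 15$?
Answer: $\frac{18573311}{79} \approx 2.3511 \cdot 10^{5}$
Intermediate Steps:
$B = - \frac{1}{474}$ ($B = \frac{1}{-474} = - \frac{1}{474} \approx -0.0021097$)
$236737 - 96 \left(B + Y{\left(O \right)}\right) = 236737 - 96 \left(- \frac{1}{474} + 17\right) = 236737 - \frac{128912}{79} = \frac{18573311}{79}$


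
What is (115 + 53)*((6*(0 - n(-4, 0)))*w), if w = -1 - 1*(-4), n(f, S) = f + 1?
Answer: 9072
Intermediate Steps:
n(f, S) = 1 + f
w = 3 (w = -1 + 4 = 3)
(115 + 53)*((6*(0 - n(-4, 0)))*w) = (115 + 53)*((6*(0 - (1 - 4)))*3) = 168*((6*(0 - 1*(-3)))*3) = 168*((6*(0 + 3))*3) = 168*((6*3)*3) = 168*(18*3) = 168*54 = 9072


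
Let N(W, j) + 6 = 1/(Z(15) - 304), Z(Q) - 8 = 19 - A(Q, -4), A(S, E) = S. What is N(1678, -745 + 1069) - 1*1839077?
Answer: -537012237/292 ≈ -1.8391e+6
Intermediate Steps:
Z(Q) = 27 - Q (Z(Q) = 8 + (19 - Q) = 27 - Q)
N(W, j) = -1753/292 (N(W, j) = -6 + 1/((27 - 1*15) - 304) = -6 + 1/((27 - 15) - 304) = -6 + 1/(12 - 304) = -6 + 1/(-292) = -6 - 1/292 = -1753/292)
N(1678, -745 + 1069) - 1*1839077 = -1753/292 - 1*1839077 = -1753/292 - 1839077 = -537012237/292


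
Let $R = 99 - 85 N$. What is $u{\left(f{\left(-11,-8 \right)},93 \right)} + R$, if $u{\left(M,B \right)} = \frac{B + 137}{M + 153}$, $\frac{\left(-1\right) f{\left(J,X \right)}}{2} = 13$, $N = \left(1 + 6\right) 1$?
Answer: $- \frac{62762}{127} \approx -494.19$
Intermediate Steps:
$N = 7$ ($N = 7 \cdot 1 = 7$)
$f{\left(J,X \right)} = -26$ ($f{\left(J,X \right)} = \left(-2\right) 13 = -26$)
$u{\left(M,B \right)} = \frac{137 + B}{153 + M}$
$R = -496$ ($R = 99 - 595 = -496$)
$u{\left(f{\left(-11,-8 \right)},93 \right)} + R = \frac{137 + 93}{153 - 26} - 496 = \frac{1}{127} \cdot 230 - 496 = \frac{230}{127} - 496 = - \frac{62762}{127}$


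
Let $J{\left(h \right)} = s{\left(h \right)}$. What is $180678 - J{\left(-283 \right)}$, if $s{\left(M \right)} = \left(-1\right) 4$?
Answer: $180682$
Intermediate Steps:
$s{\left(M \right)} = -4$
$J{\left(h \right)} = -4$
$180678 - J{\left(-283 \right)} = 180678 - -4 = 180678 + 4 = 180682$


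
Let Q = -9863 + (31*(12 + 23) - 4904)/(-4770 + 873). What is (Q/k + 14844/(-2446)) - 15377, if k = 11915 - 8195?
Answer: -22731933379603/1477469610 ≈ -15386.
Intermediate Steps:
k = 3720
Q = -12810764/1299 (Q = -9863 + (31*35 - 4904)/(-3897) = -9863 + (1085 - 4904)*(-1/3897) = -9863 - 3819*(-1/3897) = -9863 + 1273/1299 = -12810764/1299 ≈ -9862.0)
(Q/k + 14844/(-2446)) - 15377 = (-12810764/1299/3720 + 14844/(-2446)) - 15377 = (-12810764/1299*1/3720 + 14844*(-1/2446)) - 15377 = (-3202691/1208070 - 7422/1223) - 15377 = -12883186633/1477469610 - 15377 = -22731933379603/1477469610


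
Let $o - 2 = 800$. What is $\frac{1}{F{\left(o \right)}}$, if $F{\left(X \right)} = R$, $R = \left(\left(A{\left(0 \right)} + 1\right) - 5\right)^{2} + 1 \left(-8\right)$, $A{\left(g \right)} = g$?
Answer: $\frac{1}{8} \approx 0.125$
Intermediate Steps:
$o = 802$ ($o = 2 + 800 = 802$)
$R = 8$ ($R = \left(\left(0 + 1\right) - 5\right)^{2} + 1 \left(-8\right) = \left(1 - 5\right)^{2} - 8 = \left(-4\right)^{2} - 8 = 16 - 8 = 8$)
$F{\left(X \right)} = 8$
$\frac{1}{F{\left(o \right)}} = \frac{1}{8}$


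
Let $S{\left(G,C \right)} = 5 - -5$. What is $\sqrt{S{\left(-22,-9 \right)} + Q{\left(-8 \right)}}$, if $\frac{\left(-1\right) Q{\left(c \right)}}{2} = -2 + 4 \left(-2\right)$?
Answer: $\sqrt{30} \approx 5.4772$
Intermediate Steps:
$Q{\left(c \right)} = 20$ ($Q{\left(c \right)} = - 2 \left(-2 + 4 \left(-2\right)\right) = - 2 \left(-2 - 8\right) = \left(-2\right) \left(-10\right) = 20$)
$S{\left(G,C \right)} = 10$ ($S{\left(G,C \right)} = 5 + 5 = 10$)
$\sqrt{S{\left(-22,-9 \right)} + Q{\left(-8 \right)}} = \sqrt{10 + 20} = \sqrt{30}$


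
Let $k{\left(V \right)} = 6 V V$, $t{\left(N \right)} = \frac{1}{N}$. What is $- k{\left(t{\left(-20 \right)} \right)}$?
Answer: $- \frac{3}{200} \approx -0.015$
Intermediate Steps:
$k{\left(V \right)} = 6 V^{2}$
$- k{\left(t{\left(-20 \right)} \right)} = - 6 \left(\frac{1}{-20}\right)^{2} = - 6 \left(- \frac{1}{20}\right)^{2} = - \frac{6}{400} = \left(-1\right) \frac{3}{200} = - \frac{3}{200}$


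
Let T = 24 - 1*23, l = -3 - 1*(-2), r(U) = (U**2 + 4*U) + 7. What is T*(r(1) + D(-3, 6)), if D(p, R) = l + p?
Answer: 8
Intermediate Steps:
r(U) = 7 + U**2 + 4*U
l = -1 (l = -3 + 2 = -1)
T = 1 (T = 24 - 23 = 1)
D(p, R) = -1 + p
T*(r(1) + D(-3, 6)) = 1*((7 + 1**2 + 4*1) + (-1 - 3)) = 1*((7 + 1 + 4) - 4) = 1*(12 - 4) = 1*8 = 8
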